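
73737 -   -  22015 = 95752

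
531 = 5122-4591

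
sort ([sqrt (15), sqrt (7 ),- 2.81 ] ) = [-2.81, sqrt( 7) , sqrt(15 )]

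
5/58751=5/58751 = 0.00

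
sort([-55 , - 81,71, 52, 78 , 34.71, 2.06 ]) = [-81, - 55 , 2.06,34.71,52,71 , 78]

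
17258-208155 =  - 190897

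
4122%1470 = 1182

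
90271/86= 1049 + 57/86 =1049.66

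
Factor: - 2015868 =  - 2^2*3^1 * 31^1*5419^1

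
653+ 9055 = 9708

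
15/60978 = 5/20326 = 0.00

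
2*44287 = 88574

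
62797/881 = 62797/881 = 71.28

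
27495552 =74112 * 371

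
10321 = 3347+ 6974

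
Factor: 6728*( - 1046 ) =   -  2^4*29^2*523^1 = - 7037488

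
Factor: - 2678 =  - 2^1*13^1*103^1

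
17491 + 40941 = 58432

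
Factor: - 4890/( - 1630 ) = 3^1 = 3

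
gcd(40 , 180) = 20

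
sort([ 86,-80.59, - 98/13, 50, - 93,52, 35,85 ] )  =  [ - 93,  -  80.59, - 98/13,35,  50,  52  ,  85,  86] 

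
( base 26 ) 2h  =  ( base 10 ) 69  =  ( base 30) 29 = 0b1000101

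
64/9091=64/9091 = 0.01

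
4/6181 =4/6181 = 0.00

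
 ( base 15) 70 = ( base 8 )151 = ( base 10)105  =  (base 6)253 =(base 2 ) 1101001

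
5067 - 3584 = 1483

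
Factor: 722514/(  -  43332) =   -  2^(- 1) * 13^1*23^( - 1)*59^1=- 767/46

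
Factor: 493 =17^1*29^1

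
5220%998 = 230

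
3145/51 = 61 + 2/3 = 61.67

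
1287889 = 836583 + 451306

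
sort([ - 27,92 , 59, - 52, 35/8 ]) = [ - 52, - 27,35/8,59,92]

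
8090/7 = 8090/7=1155.71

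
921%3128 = 921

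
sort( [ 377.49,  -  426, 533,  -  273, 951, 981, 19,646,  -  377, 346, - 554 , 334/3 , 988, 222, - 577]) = [ - 577,  -  554, - 426,  -  377, - 273, 19, 334/3, 222, 346,  377.49 , 533,  646, 951, 981 , 988 ]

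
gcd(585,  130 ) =65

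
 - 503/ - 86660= 503/86660 = 0.01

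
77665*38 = 2951270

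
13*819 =10647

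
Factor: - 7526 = - 2^1*53^1*71^1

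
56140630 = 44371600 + 11769030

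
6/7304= 3/3652=0.00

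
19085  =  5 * 3817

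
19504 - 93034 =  - 73530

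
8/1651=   8/1651= 0.00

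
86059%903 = 274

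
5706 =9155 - 3449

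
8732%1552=972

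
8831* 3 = 26493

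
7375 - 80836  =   - 73461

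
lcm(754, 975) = 56550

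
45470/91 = 45470/91 = 499.67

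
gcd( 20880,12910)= 10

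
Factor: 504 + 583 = 1087^1 = 1087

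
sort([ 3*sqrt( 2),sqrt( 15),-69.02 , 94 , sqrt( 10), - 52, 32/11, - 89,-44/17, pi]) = [-89, - 69.02,  -  52,-44/17,32/11,pi,sqrt(10),sqrt( 15 ), 3*sqrt( 2),94] 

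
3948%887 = 400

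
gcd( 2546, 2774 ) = 38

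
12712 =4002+8710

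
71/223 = 71/223 = 0.32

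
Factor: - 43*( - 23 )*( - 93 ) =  - 3^1*23^1 * 31^1*43^1= -91977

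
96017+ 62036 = 158053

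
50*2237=111850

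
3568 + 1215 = 4783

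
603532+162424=765956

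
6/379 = 6/379= 0.02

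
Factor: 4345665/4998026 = 2^( - 1)*3^1*5^1 * 11^(-2)*19^ ( - 1)* 281^1 * 1031^1 * 1087^( - 1) 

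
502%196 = 110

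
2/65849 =2/65849 = 0.00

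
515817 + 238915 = 754732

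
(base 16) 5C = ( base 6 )232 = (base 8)134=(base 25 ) 3H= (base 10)92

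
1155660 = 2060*561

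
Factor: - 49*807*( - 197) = 3^1*7^2*197^1 * 269^1= 7789971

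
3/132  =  1/44= 0.02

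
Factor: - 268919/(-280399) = 937/977 = 937^1*977^( - 1)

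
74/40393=74/40393  =  0.00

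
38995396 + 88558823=127554219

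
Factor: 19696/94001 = 2^4*23^( - 1)*61^(-1 ) * 67^ (-1)*1231^1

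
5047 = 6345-1298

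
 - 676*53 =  - 35828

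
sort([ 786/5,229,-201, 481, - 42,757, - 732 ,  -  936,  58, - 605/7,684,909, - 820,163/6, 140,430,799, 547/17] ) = [ - 936,  -  820 , - 732, - 201,- 605/7,  -  42,163/6, 547/17,58, 140, 786/5,229, 430,  481,684, 757,799 , 909]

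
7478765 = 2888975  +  4589790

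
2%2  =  0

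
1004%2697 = 1004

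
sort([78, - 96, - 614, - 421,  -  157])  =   [ - 614,-421,- 157,  -  96,78]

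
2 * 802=1604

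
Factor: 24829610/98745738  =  3^( - 1 )*5^1*7^(-1) * 223^( - 1 )*811^(-1)*190997^1=954985/3797913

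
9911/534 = 18  +  299/534=   18.56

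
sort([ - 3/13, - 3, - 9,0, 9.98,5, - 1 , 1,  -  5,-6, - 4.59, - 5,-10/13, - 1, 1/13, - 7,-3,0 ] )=[ - 9, - 7, - 6, - 5, - 5, - 4.59,- 3,  -  3, - 1, - 1,-10/13, - 3/13, 0,0,  1/13,1, 5,  9.98]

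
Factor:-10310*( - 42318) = 436298580 = 2^2*3^2*5^1*1031^1*2351^1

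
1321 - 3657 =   -  2336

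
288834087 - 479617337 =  -190783250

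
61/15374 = 61/15374 = 0.00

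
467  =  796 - 329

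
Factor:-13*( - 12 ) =2^2*3^1*13^1 = 156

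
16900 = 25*676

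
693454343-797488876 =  - 104034533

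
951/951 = 1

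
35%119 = 35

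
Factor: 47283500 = 2^2 *5^3*11^1*8597^1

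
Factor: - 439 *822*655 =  - 236361990 = - 2^1 * 3^1 * 5^1*131^1*137^1*439^1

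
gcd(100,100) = 100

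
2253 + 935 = 3188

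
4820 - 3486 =1334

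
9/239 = 9/239 = 0.04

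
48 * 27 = 1296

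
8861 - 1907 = 6954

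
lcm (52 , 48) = 624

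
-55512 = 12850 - 68362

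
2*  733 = 1466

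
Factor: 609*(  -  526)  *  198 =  - 63426132 = - 2^2*3^3*7^1 * 11^1*29^1*263^1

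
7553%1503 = 38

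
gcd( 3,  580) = 1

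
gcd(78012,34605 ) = 9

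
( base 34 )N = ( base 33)n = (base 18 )15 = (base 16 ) 17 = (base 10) 23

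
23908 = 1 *23908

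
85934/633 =135 + 479/633 = 135.76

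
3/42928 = 3/42928 = 0.00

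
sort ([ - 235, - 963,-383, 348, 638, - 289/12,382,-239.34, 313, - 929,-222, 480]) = [ - 963,-929,  -  383,-239.34, - 235,  -  222, - 289/12, 313, 348 , 382, 480, 638]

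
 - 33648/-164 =205 + 7/41=205.17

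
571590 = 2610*219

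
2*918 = 1836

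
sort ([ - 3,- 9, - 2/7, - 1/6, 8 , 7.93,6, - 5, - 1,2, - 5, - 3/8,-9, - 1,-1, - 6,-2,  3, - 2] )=[ - 9, - 9, - 6,-5,-5,  -  3, - 2  , - 2, - 1, - 1, - 1, - 3/8, - 2/7, - 1/6,  2, 3,6,7.93, 8]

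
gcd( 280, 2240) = 280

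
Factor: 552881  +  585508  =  3^1*7^1*151^1*359^1 = 1138389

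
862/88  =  9 + 35/44= 9.80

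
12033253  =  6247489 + 5785764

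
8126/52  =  4063/26= 156.27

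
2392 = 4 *598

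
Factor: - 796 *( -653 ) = 519788 = 2^2*199^1*653^1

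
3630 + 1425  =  5055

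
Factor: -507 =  - 3^1*13^2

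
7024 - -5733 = 12757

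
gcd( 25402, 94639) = 1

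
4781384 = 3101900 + 1679484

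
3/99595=3/99595 = 0.00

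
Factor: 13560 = 2^3*3^1*5^1*113^1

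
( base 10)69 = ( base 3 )2120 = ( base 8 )105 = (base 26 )2h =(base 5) 234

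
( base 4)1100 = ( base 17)4c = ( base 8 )120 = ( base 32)2G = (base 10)80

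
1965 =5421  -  3456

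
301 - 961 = -660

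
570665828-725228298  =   - 154562470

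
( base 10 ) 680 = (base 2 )1010101000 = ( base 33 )KK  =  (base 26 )104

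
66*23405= 1544730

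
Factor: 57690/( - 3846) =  - 3^1*5^1 =- 15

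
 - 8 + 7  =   - 1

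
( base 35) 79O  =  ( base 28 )baa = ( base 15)2994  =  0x22d2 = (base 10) 8914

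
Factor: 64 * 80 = 2^10 * 5^1 = 5120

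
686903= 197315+489588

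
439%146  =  1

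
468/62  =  234/31 = 7.55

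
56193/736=56193/736 = 76.35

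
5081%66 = 65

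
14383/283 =14383/283 = 50.82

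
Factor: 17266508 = 2^2*7^1*103^1  *  5987^1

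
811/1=811  =  811.00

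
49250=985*50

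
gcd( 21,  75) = 3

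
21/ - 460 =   -  1 + 439/460=   - 0.05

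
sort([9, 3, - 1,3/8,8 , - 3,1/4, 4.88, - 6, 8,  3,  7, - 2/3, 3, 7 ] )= [ - 6, - 3, - 1 ,- 2/3,1/4, 3/8, 3, 3, 3,4.88,7,7 , 8 , 8, 9 ] 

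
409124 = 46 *8894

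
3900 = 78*50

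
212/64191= 212/64191=0.00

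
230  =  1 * 230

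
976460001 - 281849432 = 694610569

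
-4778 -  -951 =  - 3827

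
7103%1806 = 1685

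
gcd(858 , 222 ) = 6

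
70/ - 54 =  - 2+ 19/27 = -1.30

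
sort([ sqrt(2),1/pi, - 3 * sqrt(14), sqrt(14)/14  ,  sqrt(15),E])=[ - 3* sqrt( 14),sqrt( 14)/14, 1/pi , sqrt(2),E,sqrt( 15) ] 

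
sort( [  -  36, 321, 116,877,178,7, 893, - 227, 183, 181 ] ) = [ - 227, - 36,  7,  116, 178,  181 , 183,321,877,893] 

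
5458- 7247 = - 1789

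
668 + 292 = 960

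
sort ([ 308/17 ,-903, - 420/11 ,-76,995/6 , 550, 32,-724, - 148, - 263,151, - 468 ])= [ - 903, - 724, - 468,- 263, - 148, - 76, - 420/11,308/17, 32 , 151,995/6 , 550]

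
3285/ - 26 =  - 127  +  17/26=   - 126.35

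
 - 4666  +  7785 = 3119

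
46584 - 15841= 30743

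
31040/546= 56 + 232/273=56.85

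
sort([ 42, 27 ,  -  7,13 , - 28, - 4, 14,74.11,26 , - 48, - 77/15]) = [ - 48, - 28, - 7, -77/15, - 4 , 13,14,26,27, 42,  74.11]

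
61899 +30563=92462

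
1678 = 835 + 843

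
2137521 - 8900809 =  - 6763288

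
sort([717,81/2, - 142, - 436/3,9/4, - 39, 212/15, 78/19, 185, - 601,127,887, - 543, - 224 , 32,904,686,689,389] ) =[ - 601,-543, - 224, - 436/3, - 142, - 39,9/4 , 78/19,212/15, 32,81/2,127,185 , 389, 686,689,717,887,  904 ]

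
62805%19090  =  5535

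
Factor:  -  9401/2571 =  - 3^(- 1)*7^1* 17^1*79^1 * 857^(-1 )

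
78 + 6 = 84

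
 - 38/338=  -  1 + 150/169=- 0.11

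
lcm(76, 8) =152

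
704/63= 11 + 11/63=   11.17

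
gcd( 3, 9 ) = 3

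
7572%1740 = 612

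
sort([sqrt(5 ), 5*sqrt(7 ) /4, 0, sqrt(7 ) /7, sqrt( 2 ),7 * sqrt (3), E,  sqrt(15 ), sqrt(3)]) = [0, sqrt (7) /7, sqrt ( 2), sqrt(3 )  ,  sqrt(5), E, 5 * sqrt(7)/4 , sqrt( 15 ), 7*sqrt( 3)] 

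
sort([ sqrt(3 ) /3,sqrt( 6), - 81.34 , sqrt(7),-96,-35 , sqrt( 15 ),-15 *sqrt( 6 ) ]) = [ - 96,-81.34, - 15*sqrt( 6 ),  -  35,sqrt( 3)/3, sqrt (6 ), sqrt( 7), sqrt (15) ]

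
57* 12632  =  720024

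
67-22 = 45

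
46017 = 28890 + 17127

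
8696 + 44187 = 52883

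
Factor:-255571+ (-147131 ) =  - 2^1*3^1*41^1*1637^1 = - 402702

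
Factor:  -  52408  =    -  2^3*6551^1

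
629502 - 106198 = 523304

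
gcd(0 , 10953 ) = 10953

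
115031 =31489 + 83542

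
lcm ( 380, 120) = 2280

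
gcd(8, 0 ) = 8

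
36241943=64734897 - 28492954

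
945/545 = 189/109   =  1.73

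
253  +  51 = 304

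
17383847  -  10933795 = 6450052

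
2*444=888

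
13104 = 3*4368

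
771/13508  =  771/13508   =  0.06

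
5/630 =1/126 = 0.01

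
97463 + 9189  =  106652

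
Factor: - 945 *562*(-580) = 308032200= 2^3*3^3*5^2*7^1*29^1*281^1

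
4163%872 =675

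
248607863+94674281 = 343282144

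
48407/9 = 5378 + 5/9=5378.56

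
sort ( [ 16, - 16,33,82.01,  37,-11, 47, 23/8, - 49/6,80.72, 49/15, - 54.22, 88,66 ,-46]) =[ - 54.22, - 46, - 16, - 11 ,-49/6 , 23/8,49/15,16, 33,37,47,66,80.72,82.01,88]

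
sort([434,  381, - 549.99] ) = [ - 549.99 , 381,  434]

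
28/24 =1+1/6  =  1.17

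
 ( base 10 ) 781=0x30D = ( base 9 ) 1057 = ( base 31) p6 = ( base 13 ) 481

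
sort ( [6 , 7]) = [ 6,  7]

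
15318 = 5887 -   -  9431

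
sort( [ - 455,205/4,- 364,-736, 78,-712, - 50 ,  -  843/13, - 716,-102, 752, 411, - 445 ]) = [ - 736, - 716,  -  712,  -  455 ,  -  445,  -  364,-102, - 843/13, - 50,  205/4,78,411, 752]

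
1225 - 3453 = -2228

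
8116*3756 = 30483696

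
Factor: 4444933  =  41^1*108413^1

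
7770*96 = 745920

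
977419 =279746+697673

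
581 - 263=318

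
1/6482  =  1/6482 = 0.00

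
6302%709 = 630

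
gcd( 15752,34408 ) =88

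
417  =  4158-3741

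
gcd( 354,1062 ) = 354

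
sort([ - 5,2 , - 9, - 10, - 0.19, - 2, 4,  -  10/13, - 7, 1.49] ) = [ - 10,-9, - 7, - 5, - 2,-10/13, - 0.19,1.49 , 2, 4] 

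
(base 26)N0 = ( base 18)1f4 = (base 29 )ki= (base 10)598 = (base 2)1001010110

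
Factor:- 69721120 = -2^5*5^1*7^2 * 8893^1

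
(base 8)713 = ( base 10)459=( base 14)24b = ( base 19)153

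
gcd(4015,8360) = 55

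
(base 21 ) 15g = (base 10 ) 562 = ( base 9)684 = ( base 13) 343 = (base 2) 1000110010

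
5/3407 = 5/3407= 0.00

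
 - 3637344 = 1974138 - 5611482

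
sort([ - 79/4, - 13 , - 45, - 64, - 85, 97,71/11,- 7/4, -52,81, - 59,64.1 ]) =[ - 85 , - 64, - 59, - 52, - 45, - 79/4, - 13 , - 7/4 , 71/11,  64.1, 81, 97]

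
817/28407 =817/28407 = 0.03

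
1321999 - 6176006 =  - 4854007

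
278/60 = 4 + 19/30=4.63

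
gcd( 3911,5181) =1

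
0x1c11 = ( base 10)7185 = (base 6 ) 53133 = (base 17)17eb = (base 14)2893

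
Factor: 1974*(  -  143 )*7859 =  - 2218454238 = - 2^1*3^1*7^1*11^1*13^1*29^1 * 47^1*271^1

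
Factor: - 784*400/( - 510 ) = 2^7 * 3^( - 1) * 5^1*7^2*17^( -1) = 31360/51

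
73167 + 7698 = 80865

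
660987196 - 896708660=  - 235721464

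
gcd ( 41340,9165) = 195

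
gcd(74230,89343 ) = 1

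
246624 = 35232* 7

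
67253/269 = 67253/269 = 250.01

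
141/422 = 141/422= 0.33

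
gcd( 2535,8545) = 5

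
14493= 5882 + 8611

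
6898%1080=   418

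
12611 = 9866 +2745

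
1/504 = 1/504 = 0.00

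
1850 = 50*37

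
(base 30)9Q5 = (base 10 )8885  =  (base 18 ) 197b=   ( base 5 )241020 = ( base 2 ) 10001010110101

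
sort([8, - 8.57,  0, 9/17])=[-8.57, 0,9/17,8 ]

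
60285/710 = 12057/142= 84.91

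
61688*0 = 0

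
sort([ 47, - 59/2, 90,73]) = [ - 59/2,47,  73, 90 ] 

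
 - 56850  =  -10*5685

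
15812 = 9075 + 6737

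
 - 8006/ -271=29+147/271 = 29.54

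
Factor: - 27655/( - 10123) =5^1*53^ ( - 1)*191^( - 1)*5531^1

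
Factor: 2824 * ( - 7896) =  -22298304 = - 2^6* 3^1 * 7^1 *47^1 *353^1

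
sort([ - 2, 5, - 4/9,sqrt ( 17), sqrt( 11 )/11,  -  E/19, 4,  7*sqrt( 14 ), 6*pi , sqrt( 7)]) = [ - 2, - 4/9, - E/19, sqrt(11) /11,sqrt( 7), 4,  sqrt( 17 ),  5,  6*pi  ,  7*sqrt( 14)]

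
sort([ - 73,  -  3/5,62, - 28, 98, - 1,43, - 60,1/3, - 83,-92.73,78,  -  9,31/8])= [ - 92.73 ,-83, - 73,  -  60, - 28,-9,  -  1 , - 3/5,  1/3, 31/8,  43,62 , 78 , 98] 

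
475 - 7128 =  - 6653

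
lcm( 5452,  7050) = 408900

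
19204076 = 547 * 35108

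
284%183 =101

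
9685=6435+3250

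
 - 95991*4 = -383964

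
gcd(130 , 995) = 5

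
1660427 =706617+953810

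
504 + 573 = 1077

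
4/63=4/63 = 0.06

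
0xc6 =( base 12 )146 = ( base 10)198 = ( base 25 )7n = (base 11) 170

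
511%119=35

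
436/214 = 2 + 4/107  =  2.04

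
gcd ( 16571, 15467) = 1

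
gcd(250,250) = 250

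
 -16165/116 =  - 140 + 75/116 =-139.35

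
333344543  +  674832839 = 1008177382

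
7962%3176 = 1610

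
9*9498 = 85482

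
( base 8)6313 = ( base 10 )3275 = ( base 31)3CK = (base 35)2NK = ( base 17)B5B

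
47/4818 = 47/4818 = 0.01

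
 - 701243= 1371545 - 2072788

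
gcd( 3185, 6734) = 91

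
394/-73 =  - 6 + 44/73 = - 5.40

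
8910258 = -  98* ( - 90921 ) 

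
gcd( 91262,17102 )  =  2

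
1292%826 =466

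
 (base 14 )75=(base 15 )6d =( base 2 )1100111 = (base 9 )124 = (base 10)103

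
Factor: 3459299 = 3459299^1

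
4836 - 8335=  - 3499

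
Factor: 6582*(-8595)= -2^1*3^3*5^1*191^1* 1097^1 =- 56572290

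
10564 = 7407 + 3157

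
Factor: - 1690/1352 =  - 5/4 = -2^( - 2) *5^1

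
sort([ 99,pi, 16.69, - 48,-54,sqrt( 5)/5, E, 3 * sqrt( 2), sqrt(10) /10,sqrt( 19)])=[ - 54, -48,sqrt(10 )/10, sqrt( 5)/5,E, pi, 3*sqrt(2 ), sqrt( 19 ), 16.69, 99]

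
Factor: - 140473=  - 140473^1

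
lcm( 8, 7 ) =56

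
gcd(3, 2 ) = 1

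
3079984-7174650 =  - 4094666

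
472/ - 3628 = -1 + 789/907 = - 0.13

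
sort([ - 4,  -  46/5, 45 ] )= [  -  46/5, - 4,45] 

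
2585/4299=2585/4299 =0.60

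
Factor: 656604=2^2*3^2*13^1*23^1*61^1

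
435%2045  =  435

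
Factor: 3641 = 11^1* 331^1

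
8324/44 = 2081/11 = 189.18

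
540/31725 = 4/235 = 0.02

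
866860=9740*89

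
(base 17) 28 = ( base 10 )42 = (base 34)18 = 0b101010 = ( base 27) 1f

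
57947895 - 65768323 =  - 7820428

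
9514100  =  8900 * 1069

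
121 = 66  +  55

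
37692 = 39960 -2268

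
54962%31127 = 23835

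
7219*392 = 2829848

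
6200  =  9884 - 3684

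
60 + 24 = 84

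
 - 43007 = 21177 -64184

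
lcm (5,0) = 0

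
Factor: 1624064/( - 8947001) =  - 2^11*7^( - 1 )*13^1*61^1*113^ (-1 )*11311^( - 1)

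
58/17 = 3+7/17 = 3.41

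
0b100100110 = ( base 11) 248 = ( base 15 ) 149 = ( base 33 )8u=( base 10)294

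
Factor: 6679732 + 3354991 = 1031^1*9733^1= 10034723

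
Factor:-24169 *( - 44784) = 2^4*3^2 * 311^1*24169^1= 1082384496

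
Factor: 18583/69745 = 5^(  -  1)*13^ (  -  1)*29^( - 1 )*37^( - 1)*18583^1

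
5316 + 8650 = 13966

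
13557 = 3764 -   -  9793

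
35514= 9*3946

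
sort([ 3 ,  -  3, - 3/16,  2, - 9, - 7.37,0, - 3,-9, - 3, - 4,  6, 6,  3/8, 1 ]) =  [ - 9, - 9 , - 7.37, - 4, - 3, - 3,-3, - 3/16,0 , 3/8 , 1, 2,3,6,6 ] 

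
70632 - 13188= 57444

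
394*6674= 2629556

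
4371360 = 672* 6505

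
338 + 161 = 499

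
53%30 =23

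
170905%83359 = 4187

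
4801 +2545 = 7346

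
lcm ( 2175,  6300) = 182700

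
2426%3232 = 2426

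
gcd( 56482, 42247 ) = 1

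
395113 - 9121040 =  - 8725927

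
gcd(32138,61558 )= 2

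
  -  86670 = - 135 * 642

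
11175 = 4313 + 6862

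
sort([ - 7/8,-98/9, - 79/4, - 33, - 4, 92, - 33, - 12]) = [ - 33, - 33, - 79/4, - 12, - 98/9, - 4, - 7/8,92]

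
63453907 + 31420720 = 94874627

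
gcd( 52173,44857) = 31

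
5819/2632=5819/2632 = 2.21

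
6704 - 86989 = -80285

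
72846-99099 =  - 26253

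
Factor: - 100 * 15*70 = - 105000 = -2^3*3^1*5^4 * 7^1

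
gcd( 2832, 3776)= 944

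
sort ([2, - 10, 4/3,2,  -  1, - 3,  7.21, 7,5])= [ - 10, - 3,  -  1, 4/3,2, 2, 5, 7,7.21]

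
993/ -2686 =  - 1 + 1693/2686 = - 0.37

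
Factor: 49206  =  2^1*3^1 *59^1*139^1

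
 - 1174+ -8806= - 9980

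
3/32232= 1/10744 = 0.00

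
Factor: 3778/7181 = 2^1 * 43^( - 1 ) * 167^( - 1)*1889^1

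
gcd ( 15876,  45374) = 98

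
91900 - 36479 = 55421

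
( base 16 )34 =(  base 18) 2g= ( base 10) 52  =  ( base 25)22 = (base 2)110100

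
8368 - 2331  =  6037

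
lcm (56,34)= 952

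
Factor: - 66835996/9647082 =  - 2^1*3^(-2 ) * 19^1  *29^( - 1)*751^1*1171^1*18481^( - 1 )  =  -  33417998/4823541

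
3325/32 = 103 + 29/32 = 103.91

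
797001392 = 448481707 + 348519685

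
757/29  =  26 + 3/29 = 26.10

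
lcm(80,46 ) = 1840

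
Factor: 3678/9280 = 1839/4640= 2^( - 5 ) * 3^1*5^ ( - 1)*29^ (  -  1)*613^1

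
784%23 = 2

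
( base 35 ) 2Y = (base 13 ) 80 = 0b1101000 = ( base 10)104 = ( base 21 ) 4k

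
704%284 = 136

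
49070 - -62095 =111165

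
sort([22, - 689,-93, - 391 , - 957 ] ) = [ - 957,-689, - 391, - 93, 22]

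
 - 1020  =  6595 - 7615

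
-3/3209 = -1 + 3206/3209 = -0.00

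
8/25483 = 8/25483 = 0.00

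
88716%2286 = 1848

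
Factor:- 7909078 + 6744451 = - 1164627=- 3^2*129403^1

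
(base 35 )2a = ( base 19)44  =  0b1010000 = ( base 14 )5a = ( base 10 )80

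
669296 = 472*1418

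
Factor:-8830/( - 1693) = 2^1*5^1 * 883^1*1693^( - 1)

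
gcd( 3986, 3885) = 1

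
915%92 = 87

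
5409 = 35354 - 29945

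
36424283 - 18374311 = 18049972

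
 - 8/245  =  -1 +237/245  =  - 0.03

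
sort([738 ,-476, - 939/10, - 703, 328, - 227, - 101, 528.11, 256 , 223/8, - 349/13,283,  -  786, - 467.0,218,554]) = [  -  786, - 703, - 476, - 467.0, - 227,-101 ,- 939/10, - 349/13,  223/8, 218,256,283 , 328 , 528.11 , 554,738]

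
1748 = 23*76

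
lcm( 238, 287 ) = 9758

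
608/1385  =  608/1385 = 0.44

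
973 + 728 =1701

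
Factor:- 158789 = -97^1 * 1637^1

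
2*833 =1666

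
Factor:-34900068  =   - 2^2*3^1*7^1*415477^1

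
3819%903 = 207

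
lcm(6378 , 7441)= 44646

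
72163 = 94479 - 22316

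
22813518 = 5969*3822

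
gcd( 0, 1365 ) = 1365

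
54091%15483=7642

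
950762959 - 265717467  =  685045492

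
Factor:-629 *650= - 2^1*5^2 * 13^1 *17^1*37^1 = -408850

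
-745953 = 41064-787017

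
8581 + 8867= 17448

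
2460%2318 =142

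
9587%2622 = 1721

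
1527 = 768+759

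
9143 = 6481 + 2662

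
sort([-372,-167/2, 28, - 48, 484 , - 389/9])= [- 372, - 167/2, - 48, - 389/9, 28,  484]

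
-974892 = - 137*7116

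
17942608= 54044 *332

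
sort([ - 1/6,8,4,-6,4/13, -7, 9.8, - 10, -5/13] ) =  [ - 10,- 7, - 6,-5/13, - 1/6,4/13,4 , 8,9.8]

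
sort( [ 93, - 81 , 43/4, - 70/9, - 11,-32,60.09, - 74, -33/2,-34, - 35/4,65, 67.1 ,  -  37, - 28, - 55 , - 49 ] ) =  [  -  81,-74,-55,-49, - 37 ,-34,  -  32, - 28, - 33/2,-11,-35/4, - 70/9,  43/4,60.09, 65 , 67.1,93] 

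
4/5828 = 1/1457 = 0.00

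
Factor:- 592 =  - 2^4*37^1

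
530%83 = 32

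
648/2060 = 162/515 = 0.31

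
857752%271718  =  42598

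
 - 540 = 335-875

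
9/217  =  9/217 =0.04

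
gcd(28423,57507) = 661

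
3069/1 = 3069= 3069.00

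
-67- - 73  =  6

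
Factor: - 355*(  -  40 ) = 14200 =2^3*5^2*71^1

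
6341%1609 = 1514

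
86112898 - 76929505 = 9183393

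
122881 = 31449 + 91432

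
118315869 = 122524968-4209099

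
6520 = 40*163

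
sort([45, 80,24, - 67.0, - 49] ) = [-67.0, - 49,24,  45, 80 ] 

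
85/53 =1  +  32/53 = 1.60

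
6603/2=6603/2  =  3301.50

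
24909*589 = 14671401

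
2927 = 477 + 2450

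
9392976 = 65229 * 144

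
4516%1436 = 208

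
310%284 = 26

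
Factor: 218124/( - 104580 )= - 73/35  =  - 5^(-1)*7^( - 1 ) * 73^1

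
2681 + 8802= 11483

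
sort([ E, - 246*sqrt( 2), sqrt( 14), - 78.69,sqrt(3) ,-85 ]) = [ - 246*sqrt(2 ), - 85 , - 78.69, sqrt ( 3),E , sqrt( 14 ) ]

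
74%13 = 9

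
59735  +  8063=67798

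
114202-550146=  - 435944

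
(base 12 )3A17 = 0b1100111110011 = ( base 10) 6643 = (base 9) 10101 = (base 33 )63a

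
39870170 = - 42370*(-941 ) 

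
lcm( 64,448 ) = 448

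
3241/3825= 3241/3825= 0.85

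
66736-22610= 44126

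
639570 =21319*30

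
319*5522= 1761518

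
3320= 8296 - 4976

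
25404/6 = 4234 = 4234.00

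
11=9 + 2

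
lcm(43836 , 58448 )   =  175344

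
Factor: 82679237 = 59^1 * 277^1*5059^1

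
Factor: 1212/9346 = 2^1*3^1*101^1*4673^( - 1)  =  606/4673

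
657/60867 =73/6763 = 0.01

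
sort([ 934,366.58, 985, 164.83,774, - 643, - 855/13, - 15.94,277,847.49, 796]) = [ - 643, - 855/13, - 15.94, 164.83,277,366.58 , 774, 796,847.49, 934,985]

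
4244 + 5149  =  9393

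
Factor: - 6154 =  - 2^1*17^1*181^1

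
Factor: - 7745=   -  5^1*1549^1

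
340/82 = 170/41 = 4.15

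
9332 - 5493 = 3839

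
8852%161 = 158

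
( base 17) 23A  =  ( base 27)NI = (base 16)27f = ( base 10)639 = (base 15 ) 2c9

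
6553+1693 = 8246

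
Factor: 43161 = 3^1*14387^1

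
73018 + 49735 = 122753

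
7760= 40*194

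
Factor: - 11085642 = -2^1*3^2 * 615869^1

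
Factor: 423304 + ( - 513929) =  - 5^5*29^1 = - 90625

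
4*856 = 3424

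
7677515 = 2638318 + 5039197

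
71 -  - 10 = 81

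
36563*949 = 34698287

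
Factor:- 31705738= -2^1*15852869^1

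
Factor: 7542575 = 5^2*301703^1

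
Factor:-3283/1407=  -  3^( - 1 )*7^1 = - 7/3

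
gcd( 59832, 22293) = 9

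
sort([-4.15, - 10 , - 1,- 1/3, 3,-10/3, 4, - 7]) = [ - 10, - 7, - 4.15, - 10/3, - 1, - 1/3,3,4]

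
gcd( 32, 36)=4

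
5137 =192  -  -4945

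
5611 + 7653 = 13264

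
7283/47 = 154+45/47= 154.96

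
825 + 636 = 1461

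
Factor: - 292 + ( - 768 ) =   -  1060 = - 2^2*5^1*53^1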